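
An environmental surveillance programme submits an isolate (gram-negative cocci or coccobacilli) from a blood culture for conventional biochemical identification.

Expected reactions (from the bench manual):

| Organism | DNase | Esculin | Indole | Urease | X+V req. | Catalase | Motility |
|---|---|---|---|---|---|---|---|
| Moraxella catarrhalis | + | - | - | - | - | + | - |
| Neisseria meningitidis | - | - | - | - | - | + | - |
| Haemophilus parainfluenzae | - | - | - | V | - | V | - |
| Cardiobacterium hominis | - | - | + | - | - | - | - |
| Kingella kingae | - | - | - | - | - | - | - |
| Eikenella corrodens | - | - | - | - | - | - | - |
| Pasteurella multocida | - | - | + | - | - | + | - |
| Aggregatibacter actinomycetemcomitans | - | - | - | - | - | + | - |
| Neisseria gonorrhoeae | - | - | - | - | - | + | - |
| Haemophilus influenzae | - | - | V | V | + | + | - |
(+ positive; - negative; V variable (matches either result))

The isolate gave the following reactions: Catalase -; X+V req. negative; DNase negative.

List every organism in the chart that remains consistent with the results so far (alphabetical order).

Cardiobacterium hominis, Eikenella corrodens, Haemophilus parainfluenzae, Kingella kingae

Catalase -: excludes 6 organisms — 4 left.
DNase -: all 4 remaining candidates are consistent.
X+V req. -: all 4 remaining candidates are consistent.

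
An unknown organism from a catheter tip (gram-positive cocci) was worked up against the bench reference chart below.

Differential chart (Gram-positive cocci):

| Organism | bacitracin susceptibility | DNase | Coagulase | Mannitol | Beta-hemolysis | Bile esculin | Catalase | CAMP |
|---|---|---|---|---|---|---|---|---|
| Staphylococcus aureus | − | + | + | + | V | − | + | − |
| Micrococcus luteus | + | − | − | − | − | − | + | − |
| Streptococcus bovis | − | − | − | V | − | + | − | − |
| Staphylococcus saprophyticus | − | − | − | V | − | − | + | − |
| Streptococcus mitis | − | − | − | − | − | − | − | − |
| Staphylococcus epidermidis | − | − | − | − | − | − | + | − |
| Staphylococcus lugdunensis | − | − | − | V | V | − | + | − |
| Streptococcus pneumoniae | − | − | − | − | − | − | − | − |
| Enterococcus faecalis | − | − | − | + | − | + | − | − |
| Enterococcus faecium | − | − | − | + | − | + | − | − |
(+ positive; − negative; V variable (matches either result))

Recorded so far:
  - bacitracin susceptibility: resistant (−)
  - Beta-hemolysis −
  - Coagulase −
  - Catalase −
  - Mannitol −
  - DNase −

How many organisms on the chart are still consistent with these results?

3

DNase −: excludes Staphylococcus aureus — 9 left.
bacitracin susceptibility −: excludes Micrococcus luteus — 8 left.
Coagulase −: all 8 remaining candidates are consistent.
Beta-hemolysis −: all 8 remaining candidates are consistent.
Mannitol −: excludes Enterococcus faecalis, Enterococcus faecium — 6 left.
Catalase −: excludes Staphylococcus saprophyticus, Staphylococcus epidermidis, Staphylococcus lugdunensis — 3 left.
Still consistent: Streptococcus bovis, Streptococcus mitis, Streptococcus pneumoniae.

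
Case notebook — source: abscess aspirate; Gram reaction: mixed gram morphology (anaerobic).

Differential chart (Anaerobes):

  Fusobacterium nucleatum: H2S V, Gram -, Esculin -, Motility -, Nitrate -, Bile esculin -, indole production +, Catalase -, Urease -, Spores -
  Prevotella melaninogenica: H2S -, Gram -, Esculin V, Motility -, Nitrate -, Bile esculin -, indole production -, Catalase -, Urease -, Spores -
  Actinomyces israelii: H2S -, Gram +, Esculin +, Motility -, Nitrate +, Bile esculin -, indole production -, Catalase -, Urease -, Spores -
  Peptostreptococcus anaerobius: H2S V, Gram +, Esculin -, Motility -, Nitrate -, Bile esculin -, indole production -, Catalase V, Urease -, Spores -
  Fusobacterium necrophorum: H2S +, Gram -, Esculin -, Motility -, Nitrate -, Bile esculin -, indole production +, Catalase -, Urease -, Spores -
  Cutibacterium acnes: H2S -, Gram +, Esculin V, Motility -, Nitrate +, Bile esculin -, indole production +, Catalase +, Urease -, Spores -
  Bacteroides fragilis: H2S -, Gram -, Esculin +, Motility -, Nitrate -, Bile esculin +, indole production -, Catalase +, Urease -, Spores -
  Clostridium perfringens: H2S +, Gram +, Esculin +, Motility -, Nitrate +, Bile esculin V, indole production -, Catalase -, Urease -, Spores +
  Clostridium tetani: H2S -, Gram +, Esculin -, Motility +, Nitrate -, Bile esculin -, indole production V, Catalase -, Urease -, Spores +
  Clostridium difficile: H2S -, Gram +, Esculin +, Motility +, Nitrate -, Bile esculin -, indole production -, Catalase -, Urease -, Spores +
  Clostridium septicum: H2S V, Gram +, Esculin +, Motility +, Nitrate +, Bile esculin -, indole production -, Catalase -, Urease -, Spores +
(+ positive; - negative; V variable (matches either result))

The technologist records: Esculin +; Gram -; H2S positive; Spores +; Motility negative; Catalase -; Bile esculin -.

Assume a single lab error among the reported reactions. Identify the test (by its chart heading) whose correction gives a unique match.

As reported, no row in the chart matches all 7 reactions.
Reversing Bile esculin → still no organism matches.
Reversing Esculin → still no organism matches.
Reversing Spores → still no organism matches.
Reversing Gram (to +) → unique match: Clostridium perfringens.
Reversing Catalase → still no organism matches.
Reversing Motility → still no organism matches.
Reversing H2S → still no organism matches.

Gram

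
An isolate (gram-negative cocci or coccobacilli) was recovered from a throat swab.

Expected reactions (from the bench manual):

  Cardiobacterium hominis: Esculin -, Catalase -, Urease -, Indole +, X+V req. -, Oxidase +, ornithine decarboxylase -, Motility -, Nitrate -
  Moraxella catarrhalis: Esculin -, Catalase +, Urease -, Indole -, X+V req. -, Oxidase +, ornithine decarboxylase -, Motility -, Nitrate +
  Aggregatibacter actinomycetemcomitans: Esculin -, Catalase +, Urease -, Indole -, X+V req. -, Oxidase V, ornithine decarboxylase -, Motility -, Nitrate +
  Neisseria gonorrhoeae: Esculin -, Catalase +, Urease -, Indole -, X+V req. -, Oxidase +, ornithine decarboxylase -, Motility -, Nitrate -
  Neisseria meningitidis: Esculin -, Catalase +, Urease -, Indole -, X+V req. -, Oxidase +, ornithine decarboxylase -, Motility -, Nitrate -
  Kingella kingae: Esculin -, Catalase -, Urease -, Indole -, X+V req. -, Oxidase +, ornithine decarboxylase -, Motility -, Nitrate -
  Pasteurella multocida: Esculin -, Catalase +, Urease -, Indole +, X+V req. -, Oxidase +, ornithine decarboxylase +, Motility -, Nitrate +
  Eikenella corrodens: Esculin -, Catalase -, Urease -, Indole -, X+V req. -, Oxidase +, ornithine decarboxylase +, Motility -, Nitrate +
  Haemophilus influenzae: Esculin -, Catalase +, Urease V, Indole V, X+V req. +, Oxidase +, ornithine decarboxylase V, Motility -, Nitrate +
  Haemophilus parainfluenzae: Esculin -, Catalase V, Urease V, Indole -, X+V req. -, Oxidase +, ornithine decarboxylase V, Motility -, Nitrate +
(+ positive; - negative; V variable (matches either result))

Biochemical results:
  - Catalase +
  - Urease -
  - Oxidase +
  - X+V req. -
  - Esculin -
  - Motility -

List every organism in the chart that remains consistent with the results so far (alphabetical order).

Aggregatibacter actinomycetemcomitans, Haemophilus parainfluenzae, Moraxella catarrhalis, Neisseria gonorrhoeae, Neisseria meningitidis, Pasteurella multocida

X+V req. -: excludes Haemophilus influenzae — 9 left.
Esculin -: all 9 remaining candidates are consistent.
Oxidase +: all 9 remaining candidates are consistent.
Motility -: all 9 remaining candidates are consistent.
Urease -: all 9 remaining candidates are consistent.
Catalase +: excludes Cardiobacterium hominis, Kingella kingae, Eikenella corrodens — 6 left.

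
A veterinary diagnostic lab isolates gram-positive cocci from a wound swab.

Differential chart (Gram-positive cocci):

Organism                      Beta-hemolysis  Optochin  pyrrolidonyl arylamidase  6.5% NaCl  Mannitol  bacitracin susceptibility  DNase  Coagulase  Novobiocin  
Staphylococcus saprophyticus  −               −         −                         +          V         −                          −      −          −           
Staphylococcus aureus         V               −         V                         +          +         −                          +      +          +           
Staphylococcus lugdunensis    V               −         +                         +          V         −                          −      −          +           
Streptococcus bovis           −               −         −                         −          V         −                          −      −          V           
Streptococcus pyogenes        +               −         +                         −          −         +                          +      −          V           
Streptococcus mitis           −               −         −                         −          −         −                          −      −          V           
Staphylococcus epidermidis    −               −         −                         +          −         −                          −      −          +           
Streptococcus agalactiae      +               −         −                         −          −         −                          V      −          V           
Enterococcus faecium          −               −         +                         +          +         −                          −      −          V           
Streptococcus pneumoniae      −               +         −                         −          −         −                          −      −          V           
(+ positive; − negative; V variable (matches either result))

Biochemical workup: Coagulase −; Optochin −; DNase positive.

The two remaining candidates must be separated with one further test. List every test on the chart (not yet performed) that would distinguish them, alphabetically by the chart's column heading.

bacitracin susceptibility, pyrrolidonyl arylamidase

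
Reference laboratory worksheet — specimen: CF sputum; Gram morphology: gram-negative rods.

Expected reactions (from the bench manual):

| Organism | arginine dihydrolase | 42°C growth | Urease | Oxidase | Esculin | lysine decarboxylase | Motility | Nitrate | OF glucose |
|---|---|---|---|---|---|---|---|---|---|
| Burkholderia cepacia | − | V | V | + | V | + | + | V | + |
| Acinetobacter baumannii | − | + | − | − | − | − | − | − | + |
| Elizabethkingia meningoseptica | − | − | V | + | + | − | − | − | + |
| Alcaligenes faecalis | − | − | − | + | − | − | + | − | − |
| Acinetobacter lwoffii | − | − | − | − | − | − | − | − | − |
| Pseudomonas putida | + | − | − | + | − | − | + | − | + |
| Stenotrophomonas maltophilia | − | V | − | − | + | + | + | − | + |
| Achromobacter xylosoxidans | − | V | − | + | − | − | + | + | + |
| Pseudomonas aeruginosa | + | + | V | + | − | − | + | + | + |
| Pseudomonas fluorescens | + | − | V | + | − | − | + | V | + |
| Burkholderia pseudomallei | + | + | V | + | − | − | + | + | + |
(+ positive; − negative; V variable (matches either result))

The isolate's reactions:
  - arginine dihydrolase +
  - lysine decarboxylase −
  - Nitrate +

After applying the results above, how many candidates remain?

lysine decarboxylase −: excludes Burkholderia cepacia, Stenotrophomonas maltophilia — 9 left.
arginine dihydrolase +: excludes 5 organisms — 4 left.
Nitrate +: excludes Pseudomonas putida — 3 left.
Still consistent: Burkholderia pseudomallei, Pseudomonas aeruginosa, Pseudomonas fluorescens.

3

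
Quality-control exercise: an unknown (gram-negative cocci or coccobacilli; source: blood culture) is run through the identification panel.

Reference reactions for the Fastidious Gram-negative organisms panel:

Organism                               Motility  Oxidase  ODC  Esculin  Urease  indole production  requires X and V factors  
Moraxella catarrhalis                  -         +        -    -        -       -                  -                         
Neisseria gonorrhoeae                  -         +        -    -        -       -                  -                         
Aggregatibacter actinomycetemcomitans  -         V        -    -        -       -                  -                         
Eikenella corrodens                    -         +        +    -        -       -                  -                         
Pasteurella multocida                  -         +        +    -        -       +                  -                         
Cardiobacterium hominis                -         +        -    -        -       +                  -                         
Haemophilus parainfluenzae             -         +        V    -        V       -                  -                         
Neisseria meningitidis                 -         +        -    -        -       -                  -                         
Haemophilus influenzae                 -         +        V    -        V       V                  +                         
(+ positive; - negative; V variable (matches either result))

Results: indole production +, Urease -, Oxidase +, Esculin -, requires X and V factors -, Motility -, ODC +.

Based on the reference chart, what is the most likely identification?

Pasteurella multocida

Oxidase +: all 9 remaining candidates are consistent.
Urease -: all 9 remaining candidates are consistent.
ODC +: excludes 5 organisms — 4 left.
indole production +: excludes Eikenella corrodens, Haemophilus parainfluenzae — 2 left.
requires X and V factors -: excludes Haemophilus influenzae — 1 left.
Motility -: the one remaining candidate is consistent.
Esculin -: the one remaining candidate is consistent.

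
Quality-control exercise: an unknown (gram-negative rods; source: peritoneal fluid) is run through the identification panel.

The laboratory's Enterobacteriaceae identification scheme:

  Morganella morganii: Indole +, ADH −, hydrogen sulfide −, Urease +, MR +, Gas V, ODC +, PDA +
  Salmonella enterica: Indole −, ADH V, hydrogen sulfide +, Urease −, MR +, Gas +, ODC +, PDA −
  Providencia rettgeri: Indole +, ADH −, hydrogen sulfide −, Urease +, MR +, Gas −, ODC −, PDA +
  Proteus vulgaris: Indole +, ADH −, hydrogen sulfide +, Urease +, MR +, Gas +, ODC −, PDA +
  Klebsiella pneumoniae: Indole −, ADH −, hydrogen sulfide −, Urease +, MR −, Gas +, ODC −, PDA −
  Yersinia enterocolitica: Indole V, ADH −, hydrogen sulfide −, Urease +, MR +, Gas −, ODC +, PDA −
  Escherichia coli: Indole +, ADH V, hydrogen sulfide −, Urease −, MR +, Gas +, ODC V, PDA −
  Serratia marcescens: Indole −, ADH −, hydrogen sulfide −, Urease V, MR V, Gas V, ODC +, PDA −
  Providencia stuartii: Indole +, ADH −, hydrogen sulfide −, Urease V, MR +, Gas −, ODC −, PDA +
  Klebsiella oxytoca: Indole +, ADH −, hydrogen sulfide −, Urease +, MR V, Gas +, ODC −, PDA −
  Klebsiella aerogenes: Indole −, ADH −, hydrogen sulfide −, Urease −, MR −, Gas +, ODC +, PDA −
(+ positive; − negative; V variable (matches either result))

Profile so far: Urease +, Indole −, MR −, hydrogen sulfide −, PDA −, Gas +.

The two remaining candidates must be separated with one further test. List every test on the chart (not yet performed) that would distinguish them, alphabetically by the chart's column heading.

PDA −: excludes Morganella morganii, Providencia rettgeri, Proteus vulgaris, Providencia stuartii — 7 left.
Urease +: excludes Salmonella enterica, Escherichia coli, Klebsiella aerogenes — 4 left.
Gas +: excludes Yersinia enterocolitica — 3 left.
hydrogen sulfide −: all 3 remaining candidates are consistent.
MR −: all 3 remaining candidates are consistent.
Indole −: excludes Klebsiella oxytoca — 2 left.
Two candidates remain: Klebsiella pneumoniae and Serratia marcescens.
  ADH: − vs − — same for both, does not separate.
  ODC: Klebsiella pneumoniae −, Serratia marcescens + — discriminates.

ODC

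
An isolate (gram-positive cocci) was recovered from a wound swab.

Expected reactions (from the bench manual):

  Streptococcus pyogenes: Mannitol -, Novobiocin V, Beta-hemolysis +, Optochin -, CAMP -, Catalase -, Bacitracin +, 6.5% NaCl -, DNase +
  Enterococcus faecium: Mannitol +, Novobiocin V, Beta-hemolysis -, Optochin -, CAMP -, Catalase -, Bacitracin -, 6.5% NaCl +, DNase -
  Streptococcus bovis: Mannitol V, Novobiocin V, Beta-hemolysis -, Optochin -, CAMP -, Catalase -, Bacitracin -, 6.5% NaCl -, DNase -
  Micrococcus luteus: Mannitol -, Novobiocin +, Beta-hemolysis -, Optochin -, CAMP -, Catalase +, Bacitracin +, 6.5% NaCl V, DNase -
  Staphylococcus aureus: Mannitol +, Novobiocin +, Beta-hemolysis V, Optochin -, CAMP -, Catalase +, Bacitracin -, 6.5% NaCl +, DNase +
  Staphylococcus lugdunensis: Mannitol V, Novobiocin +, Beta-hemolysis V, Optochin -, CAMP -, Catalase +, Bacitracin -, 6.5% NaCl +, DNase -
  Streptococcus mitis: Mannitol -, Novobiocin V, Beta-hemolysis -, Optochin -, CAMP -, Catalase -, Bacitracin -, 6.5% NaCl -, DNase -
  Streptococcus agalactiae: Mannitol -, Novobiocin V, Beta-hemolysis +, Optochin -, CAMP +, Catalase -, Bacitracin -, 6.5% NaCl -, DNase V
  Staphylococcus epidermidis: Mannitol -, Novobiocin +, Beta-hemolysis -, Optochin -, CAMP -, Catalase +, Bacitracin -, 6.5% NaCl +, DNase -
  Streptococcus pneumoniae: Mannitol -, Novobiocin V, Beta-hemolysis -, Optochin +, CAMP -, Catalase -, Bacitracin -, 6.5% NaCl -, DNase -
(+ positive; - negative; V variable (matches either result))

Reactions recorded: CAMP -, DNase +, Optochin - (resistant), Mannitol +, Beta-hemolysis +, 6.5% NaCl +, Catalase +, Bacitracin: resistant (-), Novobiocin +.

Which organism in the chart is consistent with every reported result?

Staphylococcus aureus

Mannitol +: excludes 6 organisms — 4 left.
DNase +: excludes Enterococcus faecium, Streptococcus bovis, Staphylococcus lugdunensis — 1 left.
Catalase +: the one remaining candidate is consistent.
6.5% NaCl +: the one remaining candidate is consistent.
CAMP -: the one remaining candidate is consistent.
Optochin -: the one remaining candidate is consistent.
Bacitracin -: the one remaining candidate is consistent.
Beta-hemolysis +: the one remaining candidate is consistent.
Novobiocin +: the one remaining candidate is consistent.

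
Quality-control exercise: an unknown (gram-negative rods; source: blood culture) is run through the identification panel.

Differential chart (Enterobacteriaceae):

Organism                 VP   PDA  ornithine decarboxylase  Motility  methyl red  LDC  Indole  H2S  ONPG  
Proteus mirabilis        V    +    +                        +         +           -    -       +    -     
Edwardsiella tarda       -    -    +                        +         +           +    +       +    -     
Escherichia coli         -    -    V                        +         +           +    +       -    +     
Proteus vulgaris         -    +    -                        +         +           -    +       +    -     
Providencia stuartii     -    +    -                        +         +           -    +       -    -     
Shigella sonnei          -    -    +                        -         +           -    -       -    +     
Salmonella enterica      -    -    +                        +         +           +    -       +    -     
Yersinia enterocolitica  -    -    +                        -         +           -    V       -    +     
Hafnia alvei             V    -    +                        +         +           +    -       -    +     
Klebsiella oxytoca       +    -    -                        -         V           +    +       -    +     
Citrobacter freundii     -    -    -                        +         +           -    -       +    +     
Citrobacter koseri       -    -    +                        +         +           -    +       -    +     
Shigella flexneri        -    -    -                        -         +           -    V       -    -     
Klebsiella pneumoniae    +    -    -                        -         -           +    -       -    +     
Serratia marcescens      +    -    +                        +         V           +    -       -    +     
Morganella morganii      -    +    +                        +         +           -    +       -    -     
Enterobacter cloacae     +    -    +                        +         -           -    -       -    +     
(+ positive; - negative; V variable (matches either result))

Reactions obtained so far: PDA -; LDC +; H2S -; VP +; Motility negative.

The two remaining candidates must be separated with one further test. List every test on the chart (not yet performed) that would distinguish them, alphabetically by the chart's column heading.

VP +: excludes 11 organisms — 6 left.
PDA -: excludes Proteus mirabilis — 5 left.
H2S -: all 5 remaining candidates are consistent.
LDC +: excludes Enterobacter cloacae — 4 left.
Motility -: excludes Hafnia alvei, Serratia marcescens — 2 left.
Two candidates remain: Klebsiella oxytoca and Klebsiella pneumoniae.
  ornithine decarboxylase: - vs - — same for both, does not separate.
  methyl red: V vs - — variable for at least one, does not separate.
  Indole: Klebsiella oxytoca +, Klebsiella pneumoniae - — discriminates.
  ONPG: + vs + — same for both, does not separate.

Indole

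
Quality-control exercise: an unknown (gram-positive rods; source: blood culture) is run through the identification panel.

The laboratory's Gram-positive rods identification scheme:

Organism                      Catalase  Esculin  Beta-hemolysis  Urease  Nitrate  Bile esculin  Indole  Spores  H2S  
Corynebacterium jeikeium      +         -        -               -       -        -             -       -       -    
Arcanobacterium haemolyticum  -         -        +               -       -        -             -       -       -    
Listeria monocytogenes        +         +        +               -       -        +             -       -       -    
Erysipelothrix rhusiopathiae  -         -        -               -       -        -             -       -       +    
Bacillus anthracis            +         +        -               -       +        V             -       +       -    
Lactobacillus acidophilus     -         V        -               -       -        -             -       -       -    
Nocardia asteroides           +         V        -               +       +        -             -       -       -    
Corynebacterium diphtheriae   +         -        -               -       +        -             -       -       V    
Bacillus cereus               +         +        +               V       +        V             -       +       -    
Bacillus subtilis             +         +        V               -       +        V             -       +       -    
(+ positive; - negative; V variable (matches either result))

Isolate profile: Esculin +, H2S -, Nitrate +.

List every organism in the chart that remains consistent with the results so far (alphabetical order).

Bacillus anthracis, Bacillus cereus, Bacillus subtilis, Nocardia asteroides

Esculin +: excludes Corynebacterium jeikeium, Arcanobacterium haemolyticum, Erysipelothrix rhusiopathiae, Corynebacterium diphtheriae — 6 left.
H2S -: all 6 remaining candidates are consistent.
Nitrate +: excludes Listeria monocytogenes, Lactobacillus acidophilus — 4 left.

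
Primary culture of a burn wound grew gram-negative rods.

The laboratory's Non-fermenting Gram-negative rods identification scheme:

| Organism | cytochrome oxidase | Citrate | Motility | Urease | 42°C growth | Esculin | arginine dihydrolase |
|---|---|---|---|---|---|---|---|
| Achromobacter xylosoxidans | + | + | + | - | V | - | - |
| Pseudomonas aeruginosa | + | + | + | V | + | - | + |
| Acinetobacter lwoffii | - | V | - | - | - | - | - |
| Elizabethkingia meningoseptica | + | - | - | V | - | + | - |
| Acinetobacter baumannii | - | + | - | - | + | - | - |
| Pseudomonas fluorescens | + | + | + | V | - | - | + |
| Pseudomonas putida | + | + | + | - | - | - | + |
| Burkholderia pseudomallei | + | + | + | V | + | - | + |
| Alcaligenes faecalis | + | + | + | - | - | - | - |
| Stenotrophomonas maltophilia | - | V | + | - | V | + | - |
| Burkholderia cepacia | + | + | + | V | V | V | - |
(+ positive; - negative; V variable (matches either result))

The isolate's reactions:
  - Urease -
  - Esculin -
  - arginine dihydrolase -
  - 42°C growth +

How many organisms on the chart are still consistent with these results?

3

42°C growth +: excludes 5 organisms — 6 left.
Urease -: all 6 remaining candidates are consistent.
Esculin -: excludes Stenotrophomonas maltophilia — 5 left.
arginine dihydrolase -: excludes Pseudomonas aeruginosa, Burkholderia pseudomallei — 3 left.
Still consistent: Achromobacter xylosoxidans, Acinetobacter baumannii, Burkholderia cepacia.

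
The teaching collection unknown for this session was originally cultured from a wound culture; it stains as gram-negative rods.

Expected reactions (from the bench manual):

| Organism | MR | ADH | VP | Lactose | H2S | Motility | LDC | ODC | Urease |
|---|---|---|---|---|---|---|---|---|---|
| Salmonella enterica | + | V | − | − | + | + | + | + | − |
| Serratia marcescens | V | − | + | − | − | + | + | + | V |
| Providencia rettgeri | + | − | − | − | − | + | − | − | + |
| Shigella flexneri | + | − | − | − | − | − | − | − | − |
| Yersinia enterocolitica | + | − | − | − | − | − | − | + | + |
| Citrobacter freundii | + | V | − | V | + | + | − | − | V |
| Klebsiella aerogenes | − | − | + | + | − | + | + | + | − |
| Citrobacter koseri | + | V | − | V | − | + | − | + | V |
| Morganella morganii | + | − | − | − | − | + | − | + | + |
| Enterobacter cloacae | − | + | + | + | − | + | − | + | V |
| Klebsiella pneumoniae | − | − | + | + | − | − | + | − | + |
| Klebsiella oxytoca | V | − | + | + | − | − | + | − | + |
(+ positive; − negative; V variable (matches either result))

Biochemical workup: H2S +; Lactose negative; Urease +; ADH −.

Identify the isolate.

Citrobacter freundii

Urease +: excludes Salmonella enterica, Shigella flexneri, Klebsiella aerogenes — 9 left.
Lactose −: excludes Enterobacter cloacae, Klebsiella pneumoniae, Klebsiella oxytoca — 6 left.
H2S +: excludes 5 organisms — 1 left.
ADH −: the one remaining candidate is consistent.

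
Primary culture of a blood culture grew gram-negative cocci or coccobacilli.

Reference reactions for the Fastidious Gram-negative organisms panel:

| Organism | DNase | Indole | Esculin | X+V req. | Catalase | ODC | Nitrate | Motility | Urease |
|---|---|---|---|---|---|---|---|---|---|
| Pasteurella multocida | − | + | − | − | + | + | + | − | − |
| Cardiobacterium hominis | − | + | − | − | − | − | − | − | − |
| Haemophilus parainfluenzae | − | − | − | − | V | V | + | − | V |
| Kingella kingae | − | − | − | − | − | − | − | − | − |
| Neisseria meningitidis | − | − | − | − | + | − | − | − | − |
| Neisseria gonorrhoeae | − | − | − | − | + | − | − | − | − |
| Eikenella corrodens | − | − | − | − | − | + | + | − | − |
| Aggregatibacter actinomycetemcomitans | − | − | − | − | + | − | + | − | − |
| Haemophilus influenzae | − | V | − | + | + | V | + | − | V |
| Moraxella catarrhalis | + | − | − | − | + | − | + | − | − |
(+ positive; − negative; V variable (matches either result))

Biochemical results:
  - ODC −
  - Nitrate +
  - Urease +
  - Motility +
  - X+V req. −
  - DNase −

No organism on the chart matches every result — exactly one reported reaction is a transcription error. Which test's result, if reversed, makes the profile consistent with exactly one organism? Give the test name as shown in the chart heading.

Motility

As reported, no row in the chart matches all 6 reactions.
Reversing Urease → still no organism matches.
Reversing DNase → still no organism matches.
Reversing Motility (to −) → unique match: Haemophilus parainfluenzae.
Reversing ODC → still no organism matches.
Reversing X+V req. → still no organism matches.
Reversing Nitrate → still no organism matches.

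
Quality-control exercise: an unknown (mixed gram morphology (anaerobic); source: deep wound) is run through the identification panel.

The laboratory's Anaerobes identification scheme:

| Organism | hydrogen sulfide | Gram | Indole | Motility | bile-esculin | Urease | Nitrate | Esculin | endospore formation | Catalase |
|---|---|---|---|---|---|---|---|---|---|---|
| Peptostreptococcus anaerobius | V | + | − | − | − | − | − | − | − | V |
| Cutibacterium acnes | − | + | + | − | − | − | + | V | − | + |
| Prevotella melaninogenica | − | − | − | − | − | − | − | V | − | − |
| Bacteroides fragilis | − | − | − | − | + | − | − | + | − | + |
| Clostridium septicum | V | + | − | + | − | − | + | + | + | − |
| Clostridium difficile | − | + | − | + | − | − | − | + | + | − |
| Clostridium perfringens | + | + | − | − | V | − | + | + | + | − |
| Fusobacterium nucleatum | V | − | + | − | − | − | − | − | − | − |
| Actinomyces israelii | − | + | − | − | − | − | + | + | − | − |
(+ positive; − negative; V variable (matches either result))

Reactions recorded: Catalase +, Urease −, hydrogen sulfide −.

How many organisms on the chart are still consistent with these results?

3

Urease −: all 9 remaining candidates are consistent.
hydrogen sulfide −: excludes Clostridium perfringens — 8 left.
Catalase +: excludes 5 organisms — 3 left.
Still consistent: Bacteroides fragilis, Cutibacterium acnes, Peptostreptococcus anaerobius.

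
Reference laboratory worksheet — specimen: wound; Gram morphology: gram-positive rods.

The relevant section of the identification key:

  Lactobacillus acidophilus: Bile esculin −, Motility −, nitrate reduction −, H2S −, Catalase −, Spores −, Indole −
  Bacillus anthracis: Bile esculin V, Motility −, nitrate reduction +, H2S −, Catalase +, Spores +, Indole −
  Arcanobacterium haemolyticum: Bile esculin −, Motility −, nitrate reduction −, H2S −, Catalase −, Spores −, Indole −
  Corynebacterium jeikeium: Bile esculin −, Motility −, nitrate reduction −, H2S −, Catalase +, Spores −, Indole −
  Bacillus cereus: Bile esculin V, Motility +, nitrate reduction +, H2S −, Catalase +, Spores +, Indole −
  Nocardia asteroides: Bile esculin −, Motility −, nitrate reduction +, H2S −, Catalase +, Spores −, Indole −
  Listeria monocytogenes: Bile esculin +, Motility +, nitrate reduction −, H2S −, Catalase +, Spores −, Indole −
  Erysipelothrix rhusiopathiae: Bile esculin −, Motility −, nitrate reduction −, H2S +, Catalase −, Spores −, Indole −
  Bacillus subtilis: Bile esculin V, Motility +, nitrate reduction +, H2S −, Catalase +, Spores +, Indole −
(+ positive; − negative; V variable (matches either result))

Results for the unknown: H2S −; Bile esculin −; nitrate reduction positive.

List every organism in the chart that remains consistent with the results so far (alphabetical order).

H2S −: excludes Erysipelothrix rhusiopathiae — 8 left.
Bile esculin −: excludes Listeria monocytogenes — 7 left.
nitrate reduction +: excludes Lactobacillus acidophilus, Arcanobacterium haemolyticum, Corynebacterium jeikeium — 4 left.

Bacillus anthracis, Bacillus cereus, Bacillus subtilis, Nocardia asteroides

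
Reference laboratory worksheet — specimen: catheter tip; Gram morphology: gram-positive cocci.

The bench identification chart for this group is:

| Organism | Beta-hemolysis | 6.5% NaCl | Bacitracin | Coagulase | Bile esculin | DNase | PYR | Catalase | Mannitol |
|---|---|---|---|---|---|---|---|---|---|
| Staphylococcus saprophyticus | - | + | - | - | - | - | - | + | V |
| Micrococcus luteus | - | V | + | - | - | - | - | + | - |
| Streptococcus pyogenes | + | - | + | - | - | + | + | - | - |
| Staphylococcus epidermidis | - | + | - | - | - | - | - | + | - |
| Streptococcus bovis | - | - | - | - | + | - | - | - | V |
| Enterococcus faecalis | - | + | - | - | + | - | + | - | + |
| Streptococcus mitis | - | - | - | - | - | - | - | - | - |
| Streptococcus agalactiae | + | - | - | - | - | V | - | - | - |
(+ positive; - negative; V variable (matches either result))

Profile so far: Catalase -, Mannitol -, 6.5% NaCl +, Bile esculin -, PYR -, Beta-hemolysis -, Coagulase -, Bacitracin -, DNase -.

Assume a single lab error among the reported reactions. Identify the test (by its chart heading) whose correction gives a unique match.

As reported, no row in the chart matches all 9 reactions.
Reversing PYR → still no organism matches.
Reversing Beta-hemolysis → still no organism matches.
Reversing Bacitracin → still no organism matches.
Reversing DNase → still no organism matches.
Reversing Bile esculin → still no organism matches.
Reversing Coagulase → still no organism matches.
Reversing Catalase → 2 organisms match (not unique).
Reversing 6.5% NaCl (to -) → unique match: Streptococcus mitis.
Reversing Mannitol → still no organism matches.

6.5% NaCl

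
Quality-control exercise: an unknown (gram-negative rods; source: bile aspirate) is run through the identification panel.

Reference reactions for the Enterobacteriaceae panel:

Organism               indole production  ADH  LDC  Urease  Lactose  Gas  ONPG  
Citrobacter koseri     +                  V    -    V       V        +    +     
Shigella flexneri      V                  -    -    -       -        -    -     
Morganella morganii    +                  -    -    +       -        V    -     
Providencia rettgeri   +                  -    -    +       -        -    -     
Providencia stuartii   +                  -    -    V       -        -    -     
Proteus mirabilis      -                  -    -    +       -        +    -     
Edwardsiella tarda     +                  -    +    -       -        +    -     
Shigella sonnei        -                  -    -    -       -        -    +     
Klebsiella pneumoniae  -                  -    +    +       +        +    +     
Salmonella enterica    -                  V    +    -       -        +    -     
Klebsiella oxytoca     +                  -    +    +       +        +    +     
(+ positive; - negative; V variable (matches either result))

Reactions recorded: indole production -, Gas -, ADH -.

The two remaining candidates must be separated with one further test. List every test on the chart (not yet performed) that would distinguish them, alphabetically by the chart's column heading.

indole production -: excludes 6 organisms — 5 left.
Gas -: excludes Proteus mirabilis, Klebsiella pneumoniae, Salmonella enterica — 2 left.
ADH -: all 2 remaining candidates are consistent.
Two candidates remain: Shigella flexneri and Shigella sonnei.
  LDC: - vs - — same for both, does not separate.
  Urease: - vs - — same for both, does not separate.
  Lactose: - vs - — same for both, does not separate.
  ONPG: Shigella flexneri -, Shigella sonnei + — discriminates.

ONPG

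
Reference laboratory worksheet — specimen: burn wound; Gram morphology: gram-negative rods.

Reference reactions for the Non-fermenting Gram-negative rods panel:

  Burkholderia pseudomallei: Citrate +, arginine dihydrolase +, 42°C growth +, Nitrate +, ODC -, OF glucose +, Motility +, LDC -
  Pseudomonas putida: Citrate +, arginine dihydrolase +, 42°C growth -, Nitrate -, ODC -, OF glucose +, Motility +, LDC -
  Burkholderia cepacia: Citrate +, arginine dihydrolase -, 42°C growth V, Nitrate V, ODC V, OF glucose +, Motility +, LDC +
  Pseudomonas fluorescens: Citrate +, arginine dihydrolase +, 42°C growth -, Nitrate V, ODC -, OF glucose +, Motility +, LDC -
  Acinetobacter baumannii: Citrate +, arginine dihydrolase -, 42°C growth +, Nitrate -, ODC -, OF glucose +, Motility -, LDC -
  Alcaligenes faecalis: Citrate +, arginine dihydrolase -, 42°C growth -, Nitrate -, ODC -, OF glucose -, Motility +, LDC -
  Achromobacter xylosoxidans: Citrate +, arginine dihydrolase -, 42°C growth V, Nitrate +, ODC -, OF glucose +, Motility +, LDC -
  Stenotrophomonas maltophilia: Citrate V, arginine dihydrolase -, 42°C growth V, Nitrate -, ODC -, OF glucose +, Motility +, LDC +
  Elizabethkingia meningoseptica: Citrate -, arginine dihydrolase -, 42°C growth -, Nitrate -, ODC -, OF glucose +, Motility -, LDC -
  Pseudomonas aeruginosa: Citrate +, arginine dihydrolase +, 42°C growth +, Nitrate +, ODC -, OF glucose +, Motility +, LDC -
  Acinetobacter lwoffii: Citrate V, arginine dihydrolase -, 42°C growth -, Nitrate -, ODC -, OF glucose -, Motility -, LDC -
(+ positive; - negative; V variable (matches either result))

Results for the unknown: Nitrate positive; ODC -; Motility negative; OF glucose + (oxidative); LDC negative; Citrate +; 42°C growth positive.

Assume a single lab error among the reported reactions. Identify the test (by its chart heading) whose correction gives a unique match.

As reported, no row in the chart matches all 7 reactions.
Reversing Nitrate (to -) → unique match: Acinetobacter baumannii.
Reversing 42°C growth → still no organism matches.
Reversing LDC → still no organism matches.
Reversing ODC → still no organism matches.
Reversing Motility → 3 organisms match (not unique).
Reversing Citrate → still no organism matches.
Reversing OF glucose → still no organism matches.

Nitrate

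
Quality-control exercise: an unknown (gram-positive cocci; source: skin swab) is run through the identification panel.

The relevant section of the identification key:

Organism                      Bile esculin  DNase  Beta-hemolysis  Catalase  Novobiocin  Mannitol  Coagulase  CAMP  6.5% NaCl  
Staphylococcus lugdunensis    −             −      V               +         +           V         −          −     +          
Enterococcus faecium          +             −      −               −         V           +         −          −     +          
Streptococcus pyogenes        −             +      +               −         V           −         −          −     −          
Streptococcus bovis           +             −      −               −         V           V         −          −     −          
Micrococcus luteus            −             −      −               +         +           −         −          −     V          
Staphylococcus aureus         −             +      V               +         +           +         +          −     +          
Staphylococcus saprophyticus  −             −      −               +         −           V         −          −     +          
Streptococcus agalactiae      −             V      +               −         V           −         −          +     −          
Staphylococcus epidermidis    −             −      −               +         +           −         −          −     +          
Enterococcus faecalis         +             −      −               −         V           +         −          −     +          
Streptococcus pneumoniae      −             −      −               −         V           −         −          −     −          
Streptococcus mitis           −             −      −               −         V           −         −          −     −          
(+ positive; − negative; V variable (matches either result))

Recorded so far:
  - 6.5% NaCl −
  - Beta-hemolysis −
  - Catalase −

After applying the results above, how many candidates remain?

6.5% NaCl −: excludes 6 organisms — 6 left.
Catalase −: excludes Micrococcus luteus — 5 left.
Beta-hemolysis −: excludes Streptococcus pyogenes, Streptococcus agalactiae — 3 left.
Still consistent: Streptococcus bovis, Streptococcus mitis, Streptococcus pneumoniae.

3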